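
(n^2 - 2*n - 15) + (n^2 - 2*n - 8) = 2*n^2 - 4*n - 23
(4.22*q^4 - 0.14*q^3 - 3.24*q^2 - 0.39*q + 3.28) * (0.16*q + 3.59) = 0.6752*q^5 + 15.1274*q^4 - 1.021*q^3 - 11.694*q^2 - 0.8753*q + 11.7752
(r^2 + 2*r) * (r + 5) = r^3 + 7*r^2 + 10*r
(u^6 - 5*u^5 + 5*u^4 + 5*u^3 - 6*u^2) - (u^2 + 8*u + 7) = u^6 - 5*u^5 + 5*u^4 + 5*u^3 - 7*u^2 - 8*u - 7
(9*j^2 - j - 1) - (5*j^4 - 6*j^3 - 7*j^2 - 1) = -5*j^4 + 6*j^3 + 16*j^2 - j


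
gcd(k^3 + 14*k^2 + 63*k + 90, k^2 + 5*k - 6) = k + 6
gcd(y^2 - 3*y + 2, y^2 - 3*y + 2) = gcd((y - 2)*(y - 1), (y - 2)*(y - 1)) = y^2 - 3*y + 2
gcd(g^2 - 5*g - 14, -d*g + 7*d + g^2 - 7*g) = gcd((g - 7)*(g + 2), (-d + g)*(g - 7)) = g - 7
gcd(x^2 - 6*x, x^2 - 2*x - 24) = x - 6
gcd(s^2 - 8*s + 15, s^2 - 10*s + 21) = s - 3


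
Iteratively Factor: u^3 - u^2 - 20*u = (u - 5)*(u^2 + 4*u) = u*(u - 5)*(u + 4)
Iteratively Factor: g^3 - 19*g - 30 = (g + 3)*(g^2 - 3*g - 10) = (g + 2)*(g + 3)*(g - 5)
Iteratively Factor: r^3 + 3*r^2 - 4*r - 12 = (r - 2)*(r^2 + 5*r + 6) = (r - 2)*(r + 2)*(r + 3)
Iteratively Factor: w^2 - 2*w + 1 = (w - 1)*(w - 1)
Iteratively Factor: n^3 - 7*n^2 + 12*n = (n)*(n^2 - 7*n + 12) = n*(n - 3)*(n - 4)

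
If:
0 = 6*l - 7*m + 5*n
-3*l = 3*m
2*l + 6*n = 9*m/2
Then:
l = 0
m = 0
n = 0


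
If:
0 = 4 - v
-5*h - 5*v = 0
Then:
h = -4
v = 4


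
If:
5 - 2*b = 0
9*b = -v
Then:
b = 5/2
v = -45/2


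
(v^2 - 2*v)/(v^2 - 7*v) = (v - 2)/(v - 7)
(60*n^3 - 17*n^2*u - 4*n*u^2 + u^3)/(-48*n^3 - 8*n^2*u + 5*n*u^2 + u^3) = (-5*n + u)/(4*n + u)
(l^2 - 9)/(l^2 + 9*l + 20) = (l^2 - 9)/(l^2 + 9*l + 20)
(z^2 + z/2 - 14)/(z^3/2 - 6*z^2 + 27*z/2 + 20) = (2*z^2 + z - 28)/(z^3 - 12*z^2 + 27*z + 40)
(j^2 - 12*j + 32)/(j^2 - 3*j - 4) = (j - 8)/(j + 1)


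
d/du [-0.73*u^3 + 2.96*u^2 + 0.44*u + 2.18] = -2.19*u^2 + 5.92*u + 0.44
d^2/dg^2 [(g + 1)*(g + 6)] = 2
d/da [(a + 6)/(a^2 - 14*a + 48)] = (a^2 - 14*a - 2*(a - 7)*(a + 6) + 48)/(a^2 - 14*a + 48)^2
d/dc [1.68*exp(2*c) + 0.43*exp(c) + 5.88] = (3.36*exp(c) + 0.43)*exp(c)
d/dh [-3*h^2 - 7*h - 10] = -6*h - 7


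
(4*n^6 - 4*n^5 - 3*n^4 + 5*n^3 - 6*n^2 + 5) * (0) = 0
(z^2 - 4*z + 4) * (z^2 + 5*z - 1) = z^4 + z^3 - 17*z^2 + 24*z - 4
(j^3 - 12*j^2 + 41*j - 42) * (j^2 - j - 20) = j^5 - 13*j^4 + 33*j^3 + 157*j^2 - 778*j + 840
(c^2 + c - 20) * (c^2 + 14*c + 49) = c^4 + 15*c^3 + 43*c^2 - 231*c - 980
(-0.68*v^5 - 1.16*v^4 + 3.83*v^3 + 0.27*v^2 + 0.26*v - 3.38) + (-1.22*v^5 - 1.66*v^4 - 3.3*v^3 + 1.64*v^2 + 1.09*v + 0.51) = -1.9*v^5 - 2.82*v^4 + 0.53*v^3 + 1.91*v^2 + 1.35*v - 2.87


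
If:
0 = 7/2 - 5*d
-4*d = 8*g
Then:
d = 7/10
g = -7/20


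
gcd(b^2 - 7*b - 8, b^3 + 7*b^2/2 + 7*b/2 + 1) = b + 1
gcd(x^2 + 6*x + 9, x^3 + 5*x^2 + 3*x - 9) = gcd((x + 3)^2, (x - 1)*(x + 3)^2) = x^2 + 6*x + 9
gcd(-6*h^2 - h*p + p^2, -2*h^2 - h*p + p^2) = 1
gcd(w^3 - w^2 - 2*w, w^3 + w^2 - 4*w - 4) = w^2 - w - 2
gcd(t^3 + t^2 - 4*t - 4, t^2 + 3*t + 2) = t^2 + 3*t + 2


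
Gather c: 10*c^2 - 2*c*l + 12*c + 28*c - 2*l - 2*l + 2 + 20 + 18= 10*c^2 + c*(40 - 2*l) - 4*l + 40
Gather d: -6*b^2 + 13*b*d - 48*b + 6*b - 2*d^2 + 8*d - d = -6*b^2 - 42*b - 2*d^2 + d*(13*b + 7)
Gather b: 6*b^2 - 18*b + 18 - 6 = 6*b^2 - 18*b + 12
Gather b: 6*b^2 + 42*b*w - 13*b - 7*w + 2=6*b^2 + b*(42*w - 13) - 7*w + 2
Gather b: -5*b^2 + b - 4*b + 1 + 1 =-5*b^2 - 3*b + 2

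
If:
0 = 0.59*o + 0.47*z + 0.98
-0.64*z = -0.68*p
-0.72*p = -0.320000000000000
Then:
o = -2.04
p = 0.44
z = 0.47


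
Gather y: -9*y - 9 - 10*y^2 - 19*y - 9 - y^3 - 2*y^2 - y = -y^3 - 12*y^2 - 29*y - 18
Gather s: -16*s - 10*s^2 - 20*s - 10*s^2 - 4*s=-20*s^2 - 40*s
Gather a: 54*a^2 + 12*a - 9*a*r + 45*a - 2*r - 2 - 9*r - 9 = 54*a^2 + a*(57 - 9*r) - 11*r - 11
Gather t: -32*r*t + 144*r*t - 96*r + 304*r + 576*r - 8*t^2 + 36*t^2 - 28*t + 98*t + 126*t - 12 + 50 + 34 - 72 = 784*r + 28*t^2 + t*(112*r + 196)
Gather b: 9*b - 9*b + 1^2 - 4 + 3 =0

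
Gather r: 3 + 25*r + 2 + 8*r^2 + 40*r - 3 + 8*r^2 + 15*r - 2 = 16*r^2 + 80*r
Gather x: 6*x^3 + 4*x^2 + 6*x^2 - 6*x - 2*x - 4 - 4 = 6*x^3 + 10*x^2 - 8*x - 8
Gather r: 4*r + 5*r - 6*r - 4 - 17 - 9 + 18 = 3*r - 12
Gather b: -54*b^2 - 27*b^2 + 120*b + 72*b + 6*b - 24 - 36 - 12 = -81*b^2 + 198*b - 72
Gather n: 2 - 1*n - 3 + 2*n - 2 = n - 3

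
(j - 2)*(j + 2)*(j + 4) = j^3 + 4*j^2 - 4*j - 16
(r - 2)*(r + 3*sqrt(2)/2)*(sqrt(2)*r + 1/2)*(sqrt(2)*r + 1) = 2*r^4 - 4*r^3 + 9*sqrt(2)*r^3/2 - 9*sqrt(2)*r^2 + 5*r^2 - 10*r + 3*sqrt(2)*r/4 - 3*sqrt(2)/2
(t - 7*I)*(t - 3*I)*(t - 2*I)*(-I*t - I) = -I*t^4 - 12*t^3 - I*t^3 - 12*t^2 + 41*I*t^2 + 42*t + 41*I*t + 42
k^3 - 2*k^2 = k^2*(k - 2)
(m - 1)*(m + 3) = m^2 + 2*m - 3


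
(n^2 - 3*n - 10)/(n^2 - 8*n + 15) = (n + 2)/(n - 3)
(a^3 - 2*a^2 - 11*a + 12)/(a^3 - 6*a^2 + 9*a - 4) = (a + 3)/(a - 1)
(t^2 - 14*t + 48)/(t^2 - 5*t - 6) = (t - 8)/(t + 1)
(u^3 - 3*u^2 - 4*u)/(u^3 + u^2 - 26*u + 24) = u*(u + 1)/(u^2 + 5*u - 6)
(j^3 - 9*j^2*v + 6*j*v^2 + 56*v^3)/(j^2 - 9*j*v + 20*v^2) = (-j^2 + 5*j*v + 14*v^2)/(-j + 5*v)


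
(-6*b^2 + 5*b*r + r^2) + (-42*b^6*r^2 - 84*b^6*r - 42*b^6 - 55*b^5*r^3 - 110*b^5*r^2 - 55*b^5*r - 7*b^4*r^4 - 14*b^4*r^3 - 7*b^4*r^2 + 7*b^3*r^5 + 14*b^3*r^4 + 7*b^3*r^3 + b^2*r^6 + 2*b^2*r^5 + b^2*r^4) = -42*b^6*r^2 - 84*b^6*r - 42*b^6 - 55*b^5*r^3 - 110*b^5*r^2 - 55*b^5*r - 7*b^4*r^4 - 14*b^4*r^3 - 7*b^4*r^2 + 7*b^3*r^5 + 14*b^3*r^4 + 7*b^3*r^3 + b^2*r^6 + 2*b^2*r^5 + b^2*r^4 - 6*b^2 + 5*b*r + r^2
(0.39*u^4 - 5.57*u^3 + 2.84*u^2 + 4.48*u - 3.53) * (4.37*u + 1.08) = 1.7043*u^5 - 23.9197*u^4 + 6.3952*u^3 + 22.6448*u^2 - 10.5877*u - 3.8124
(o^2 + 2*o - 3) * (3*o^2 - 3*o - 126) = 3*o^4 + 3*o^3 - 141*o^2 - 243*o + 378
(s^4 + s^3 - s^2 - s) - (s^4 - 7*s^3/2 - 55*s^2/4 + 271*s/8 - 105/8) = 9*s^3/2 + 51*s^2/4 - 279*s/8 + 105/8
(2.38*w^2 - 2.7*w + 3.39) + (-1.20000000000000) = 2.38*w^2 - 2.7*w + 2.19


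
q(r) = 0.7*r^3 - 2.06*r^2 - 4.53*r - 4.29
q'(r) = 2.1*r^2 - 4.12*r - 4.53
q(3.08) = -17.33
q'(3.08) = 2.70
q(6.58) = 76.14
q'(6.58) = 59.28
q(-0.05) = -4.07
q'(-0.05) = -4.32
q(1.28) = -12.00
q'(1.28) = -6.36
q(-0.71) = -2.36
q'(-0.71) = -0.55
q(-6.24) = -226.31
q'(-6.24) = 102.95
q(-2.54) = -17.55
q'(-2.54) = 19.48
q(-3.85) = -57.33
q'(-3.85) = 42.46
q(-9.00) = -640.68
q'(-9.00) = 202.65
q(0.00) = -4.29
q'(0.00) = -4.53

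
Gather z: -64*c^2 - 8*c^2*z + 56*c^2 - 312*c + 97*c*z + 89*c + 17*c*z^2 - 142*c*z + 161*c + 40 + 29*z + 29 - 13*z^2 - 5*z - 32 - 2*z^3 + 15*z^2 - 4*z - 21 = -8*c^2 - 62*c - 2*z^3 + z^2*(17*c + 2) + z*(-8*c^2 - 45*c + 20) + 16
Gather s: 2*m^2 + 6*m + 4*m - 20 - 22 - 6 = 2*m^2 + 10*m - 48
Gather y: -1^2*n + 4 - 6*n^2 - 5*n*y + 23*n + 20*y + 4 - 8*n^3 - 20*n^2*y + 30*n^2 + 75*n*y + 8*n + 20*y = -8*n^3 + 24*n^2 + 30*n + y*(-20*n^2 + 70*n + 40) + 8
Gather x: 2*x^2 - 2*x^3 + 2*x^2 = -2*x^3 + 4*x^2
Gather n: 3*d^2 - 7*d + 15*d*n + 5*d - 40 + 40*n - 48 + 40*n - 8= 3*d^2 - 2*d + n*(15*d + 80) - 96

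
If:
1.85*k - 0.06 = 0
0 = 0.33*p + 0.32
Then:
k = 0.03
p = -0.97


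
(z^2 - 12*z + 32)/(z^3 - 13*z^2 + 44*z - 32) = 1/(z - 1)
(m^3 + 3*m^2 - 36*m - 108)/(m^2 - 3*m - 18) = m + 6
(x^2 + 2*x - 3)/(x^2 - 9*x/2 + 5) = 2*(x^2 + 2*x - 3)/(2*x^2 - 9*x + 10)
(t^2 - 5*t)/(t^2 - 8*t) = (t - 5)/(t - 8)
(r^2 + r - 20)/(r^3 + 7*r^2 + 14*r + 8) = (r^2 + r - 20)/(r^3 + 7*r^2 + 14*r + 8)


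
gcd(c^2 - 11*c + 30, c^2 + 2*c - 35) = c - 5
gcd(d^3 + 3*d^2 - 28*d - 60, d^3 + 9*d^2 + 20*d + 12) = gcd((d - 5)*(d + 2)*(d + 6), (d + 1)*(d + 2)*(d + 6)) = d^2 + 8*d + 12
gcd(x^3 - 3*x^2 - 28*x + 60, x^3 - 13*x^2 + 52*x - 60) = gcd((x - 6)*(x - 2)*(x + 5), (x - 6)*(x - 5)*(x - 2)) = x^2 - 8*x + 12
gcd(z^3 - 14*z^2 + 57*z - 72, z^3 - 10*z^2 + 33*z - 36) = z^2 - 6*z + 9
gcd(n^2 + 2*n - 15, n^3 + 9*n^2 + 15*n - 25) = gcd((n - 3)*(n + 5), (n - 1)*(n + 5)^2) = n + 5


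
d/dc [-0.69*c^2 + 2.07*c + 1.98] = 2.07 - 1.38*c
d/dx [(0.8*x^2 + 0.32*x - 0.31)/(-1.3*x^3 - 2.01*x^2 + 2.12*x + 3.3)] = (1.04*x^4 + 0.832000000000001*x^3 + 1.1302*x^2 + 4.0338*x + 1.7132)/(1.69*x^6 + 5.226*x^5 - 1.4719*x^4 - 17.1024*x^3 - 8.7716*x^2 + 13.992*x + 10.89)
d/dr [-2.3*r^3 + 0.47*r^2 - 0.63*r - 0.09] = -6.9*r^2 + 0.94*r - 0.63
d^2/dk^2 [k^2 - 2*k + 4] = 2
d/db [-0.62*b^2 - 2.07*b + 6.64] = -1.24*b - 2.07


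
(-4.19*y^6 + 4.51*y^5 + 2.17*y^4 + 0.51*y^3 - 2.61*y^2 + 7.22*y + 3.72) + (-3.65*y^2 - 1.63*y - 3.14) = -4.19*y^6 + 4.51*y^5 + 2.17*y^4 + 0.51*y^3 - 6.26*y^2 + 5.59*y + 0.58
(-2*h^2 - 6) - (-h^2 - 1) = -h^2 - 5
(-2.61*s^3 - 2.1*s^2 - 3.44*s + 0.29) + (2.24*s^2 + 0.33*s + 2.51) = -2.61*s^3 + 0.14*s^2 - 3.11*s + 2.8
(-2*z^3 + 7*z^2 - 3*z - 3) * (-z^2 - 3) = 2*z^5 - 7*z^4 + 9*z^3 - 18*z^2 + 9*z + 9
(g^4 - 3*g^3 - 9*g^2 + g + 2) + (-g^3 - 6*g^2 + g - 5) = g^4 - 4*g^3 - 15*g^2 + 2*g - 3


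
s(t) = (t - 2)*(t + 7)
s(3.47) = 15.39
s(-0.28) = -15.32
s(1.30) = -5.81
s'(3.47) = 11.94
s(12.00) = 190.00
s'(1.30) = 7.60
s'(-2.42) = 0.16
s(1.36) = -5.35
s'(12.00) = 29.00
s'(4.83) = 14.66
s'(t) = 2*t + 5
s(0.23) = -12.80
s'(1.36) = 7.72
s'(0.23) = 5.46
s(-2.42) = -20.24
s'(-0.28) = 4.44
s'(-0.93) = 3.14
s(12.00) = 190.00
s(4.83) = 33.48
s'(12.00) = 29.00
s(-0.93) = -17.79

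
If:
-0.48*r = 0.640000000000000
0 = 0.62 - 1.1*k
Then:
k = 0.56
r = -1.33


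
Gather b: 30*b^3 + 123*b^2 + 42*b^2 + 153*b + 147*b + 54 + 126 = 30*b^3 + 165*b^2 + 300*b + 180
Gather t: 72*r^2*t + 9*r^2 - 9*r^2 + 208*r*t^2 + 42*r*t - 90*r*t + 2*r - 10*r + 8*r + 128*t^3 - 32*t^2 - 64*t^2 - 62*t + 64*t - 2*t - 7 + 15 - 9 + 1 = 128*t^3 + t^2*(208*r - 96) + t*(72*r^2 - 48*r)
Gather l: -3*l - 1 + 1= -3*l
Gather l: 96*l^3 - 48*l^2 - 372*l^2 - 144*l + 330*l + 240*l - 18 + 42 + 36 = 96*l^3 - 420*l^2 + 426*l + 60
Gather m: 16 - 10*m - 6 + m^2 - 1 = m^2 - 10*m + 9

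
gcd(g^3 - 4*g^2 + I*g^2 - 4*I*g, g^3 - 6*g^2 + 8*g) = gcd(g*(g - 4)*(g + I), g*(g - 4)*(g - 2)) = g^2 - 4*g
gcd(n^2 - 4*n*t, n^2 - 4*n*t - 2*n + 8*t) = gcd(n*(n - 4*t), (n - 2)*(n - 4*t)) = -n + 4*t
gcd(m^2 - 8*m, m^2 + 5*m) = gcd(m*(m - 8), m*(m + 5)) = m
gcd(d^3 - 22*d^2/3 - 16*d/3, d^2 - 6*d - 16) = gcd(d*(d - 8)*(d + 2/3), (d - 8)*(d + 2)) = d - 8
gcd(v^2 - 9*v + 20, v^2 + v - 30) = v - 5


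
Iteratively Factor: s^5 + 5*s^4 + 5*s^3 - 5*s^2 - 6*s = (s - 1)*(s^4 + 6*s^3 + 11*s^2 + 6*s) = (s - 1)*(s + 2)*(s^3 + 4*s^2 + 3*s) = (s - 1)*(s + 2)*(s + 3)*(s^2 + s) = s*(s - 1)*(s + 2)*(s + 3)*(s + 1)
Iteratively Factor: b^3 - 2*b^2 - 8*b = (b)*(b^2 - 2*b - 8) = b*(b + 2)*(b - 4)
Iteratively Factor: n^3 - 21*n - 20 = (n + 4)*(n^2 - 4*n - 5) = (n - 5)*(n + 4)*(n + 1)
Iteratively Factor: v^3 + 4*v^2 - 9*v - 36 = (v - 3)*(v^2 + 7*v + 12) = (v - 3)*(v + 4)*(v + 3)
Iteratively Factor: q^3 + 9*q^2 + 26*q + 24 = (q + 4)*(q^2 + 5*q + 6) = (q + 3)*(q + 4)*(q + 2)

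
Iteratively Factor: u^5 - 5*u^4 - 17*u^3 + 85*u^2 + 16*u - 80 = (u - 4)*(u^4 - u^3 - 21*u^2 + u + 20) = (u - 4)*(u - 1)*(u^3 - 21*u - 20) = (u - 5)*(u - 4)*(u - 1)*(u^2 + 5*u + 4) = (u - 5)*(u - 4)*(u - 1)*(u + 4)*(u + 1)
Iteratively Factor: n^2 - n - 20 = (n + 4)*(n - 5)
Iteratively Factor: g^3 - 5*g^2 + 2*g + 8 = (g + 1)*(g^2 - 6*g + 8) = (g - 4)*(g + 1)*(g - 2)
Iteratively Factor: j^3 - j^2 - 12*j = (j - 4)*(j^2 + 3*j) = (j - 4)*(j + 3)*(j)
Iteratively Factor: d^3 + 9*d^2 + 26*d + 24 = (d + 2)*(d^2 + 7*d + 12) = (d + 2)*(d + 4)*(d + 3)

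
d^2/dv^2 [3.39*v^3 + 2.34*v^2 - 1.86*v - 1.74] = 20.34*v + 4.68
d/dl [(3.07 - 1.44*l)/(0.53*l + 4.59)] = (-4.365451*l - 37.806453)/(0.53*l + 4.59)^3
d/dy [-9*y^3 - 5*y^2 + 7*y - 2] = -27*y^2 - 10*y + 7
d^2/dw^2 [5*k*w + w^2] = 2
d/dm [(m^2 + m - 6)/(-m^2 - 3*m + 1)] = (-2*m^2 - 10*m - 17)/(m^4 + 6*m^3 + 7*m^2 - 6*m + 1)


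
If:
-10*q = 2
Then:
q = -1/5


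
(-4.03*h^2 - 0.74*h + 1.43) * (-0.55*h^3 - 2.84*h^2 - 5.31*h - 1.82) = 2.2165*h^5 + 11.8522*h^4 + 22.7144*h^3 + 7.2028*h^2 - 6.2465*h - 2.6026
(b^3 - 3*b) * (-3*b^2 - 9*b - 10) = -3*b^5 - 9*b^4 - b^3 + 27*b^2 + 30*b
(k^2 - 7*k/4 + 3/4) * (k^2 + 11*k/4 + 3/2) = k^4 + k^3 - 41*k^2/16 - 9*k/16 + 9/8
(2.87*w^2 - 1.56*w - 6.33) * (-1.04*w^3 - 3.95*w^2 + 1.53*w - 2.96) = -2.9848*w^5 - 9.7141*w^4 + 17.1363*w^3 + 14.1215*w^2 - 5.0673*w + 18.7368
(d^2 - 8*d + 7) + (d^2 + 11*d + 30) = 2*d^2 + 3*d + 37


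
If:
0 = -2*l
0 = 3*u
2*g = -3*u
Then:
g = 0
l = 0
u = 0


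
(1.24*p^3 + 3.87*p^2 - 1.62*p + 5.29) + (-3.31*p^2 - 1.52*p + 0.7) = 1.24*p^3 + 0.56*p^2 - 3.14*p + 5.99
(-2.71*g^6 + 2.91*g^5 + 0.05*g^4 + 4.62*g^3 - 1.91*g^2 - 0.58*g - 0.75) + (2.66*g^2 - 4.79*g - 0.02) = -2.71*g^6 + 2.91*g^5 + 0.05*g^4 + 4.62*g^3 + 0.75*g^2 - 5.37*g - 0.77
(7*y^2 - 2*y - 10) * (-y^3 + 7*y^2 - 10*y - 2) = -7*y^5 + 51*y^4 - 74*y^3 - 64*y^2 + 104*y + 20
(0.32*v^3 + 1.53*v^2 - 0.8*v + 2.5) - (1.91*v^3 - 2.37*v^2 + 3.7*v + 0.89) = -1.59*v^3 + 3.9*v^2 - 4.5*v + 1.61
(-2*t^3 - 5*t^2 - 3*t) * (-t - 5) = 2*t^4 + 15*t^3 + 28*t^2 + 15*t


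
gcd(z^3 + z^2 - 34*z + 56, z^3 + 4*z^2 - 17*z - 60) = z - 4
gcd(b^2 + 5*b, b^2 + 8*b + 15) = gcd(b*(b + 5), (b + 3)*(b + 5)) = b + 5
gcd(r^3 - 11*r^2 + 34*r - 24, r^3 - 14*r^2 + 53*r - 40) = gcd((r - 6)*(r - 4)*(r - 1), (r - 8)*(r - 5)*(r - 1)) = r - 1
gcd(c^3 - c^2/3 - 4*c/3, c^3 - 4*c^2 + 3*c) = c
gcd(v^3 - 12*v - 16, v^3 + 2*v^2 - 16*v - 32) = v^2 - 2*v - 8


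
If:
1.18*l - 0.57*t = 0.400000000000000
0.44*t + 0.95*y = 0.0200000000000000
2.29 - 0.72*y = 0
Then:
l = -2.96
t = -6.82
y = 3.18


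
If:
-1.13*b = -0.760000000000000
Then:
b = 0.67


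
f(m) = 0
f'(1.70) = 0.00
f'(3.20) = 0.00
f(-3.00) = 0.00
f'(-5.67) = 0.00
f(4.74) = 0.00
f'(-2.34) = 0.00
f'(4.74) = 0.00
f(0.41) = 0.00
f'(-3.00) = 0.00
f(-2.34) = 0.00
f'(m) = 0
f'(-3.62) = 0.00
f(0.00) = 0.00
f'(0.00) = 0.00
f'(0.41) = 0.00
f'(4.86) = 0.00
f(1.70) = 0.00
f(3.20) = 0.00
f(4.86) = 0.00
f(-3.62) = 0.00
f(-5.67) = 0.00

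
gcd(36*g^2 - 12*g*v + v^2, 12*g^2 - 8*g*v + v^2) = -6*g + v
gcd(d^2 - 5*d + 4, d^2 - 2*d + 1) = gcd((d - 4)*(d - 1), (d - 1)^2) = d - 1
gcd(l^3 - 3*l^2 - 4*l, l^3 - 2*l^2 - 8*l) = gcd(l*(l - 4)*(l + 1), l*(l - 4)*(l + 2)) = l^2 - 4*l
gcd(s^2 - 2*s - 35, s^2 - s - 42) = s - 7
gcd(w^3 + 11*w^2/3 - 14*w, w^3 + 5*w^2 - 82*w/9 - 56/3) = w^2 + 11*w/3 - 14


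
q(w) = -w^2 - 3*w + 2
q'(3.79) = -10.58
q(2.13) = -8.93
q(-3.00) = 2.00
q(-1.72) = 4.20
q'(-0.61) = -1.78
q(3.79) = -23.73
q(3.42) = -19.96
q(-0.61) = 3.46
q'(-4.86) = 6.72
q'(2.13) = -7.26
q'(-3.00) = 3.00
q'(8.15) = -19.30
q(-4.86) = -7.04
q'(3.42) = -9.84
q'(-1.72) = 0.44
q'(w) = -2*w - 3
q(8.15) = -88.87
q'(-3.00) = 3.00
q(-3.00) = 2.00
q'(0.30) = -3.60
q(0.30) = 1.01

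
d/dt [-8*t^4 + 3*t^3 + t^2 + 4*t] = -32*t^3 + 9*t^2 + 2*t + 4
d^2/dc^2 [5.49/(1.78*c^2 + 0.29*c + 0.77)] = (-34.789032*c^2 - 5.667876*c + 5.49*(3.56*c + 0.29)*(7.12*c + 0.58) - 15.049188)/(1.78*c^2 + 0.29*c + 0.77)^3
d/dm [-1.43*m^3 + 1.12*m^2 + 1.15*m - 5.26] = -4.29*m^2 + 2.24*m + 1.15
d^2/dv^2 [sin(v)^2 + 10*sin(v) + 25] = -10*sin(v) + 2*cos(2*v)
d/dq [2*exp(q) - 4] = 2*exp(q)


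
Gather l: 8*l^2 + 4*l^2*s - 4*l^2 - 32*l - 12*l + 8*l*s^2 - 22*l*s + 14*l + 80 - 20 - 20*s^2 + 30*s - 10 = l^2*(4*s + 4) + l*(8*s^2 - 22*s - 30) - 20*s^2 + 30*s + 50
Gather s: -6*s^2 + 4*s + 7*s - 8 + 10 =-6*s^2 + 11*s + 2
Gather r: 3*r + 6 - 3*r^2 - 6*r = -3*r^2 - 3*r + 6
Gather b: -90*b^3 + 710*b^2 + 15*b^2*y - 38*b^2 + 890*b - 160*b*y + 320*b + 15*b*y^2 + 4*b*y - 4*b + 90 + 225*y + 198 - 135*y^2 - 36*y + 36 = -90*b^3 + b^2*(15*y + 672) + b*(15*y^2 - 156*y + 1206) - 135*y^2 + 189*y + 324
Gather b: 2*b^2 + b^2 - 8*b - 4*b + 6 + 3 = 3*b^2 - 12*b + 9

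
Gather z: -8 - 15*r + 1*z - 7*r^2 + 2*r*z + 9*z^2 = -7*r^2 - 15*r + 9*z^2 + z*(2*r + 1) - 8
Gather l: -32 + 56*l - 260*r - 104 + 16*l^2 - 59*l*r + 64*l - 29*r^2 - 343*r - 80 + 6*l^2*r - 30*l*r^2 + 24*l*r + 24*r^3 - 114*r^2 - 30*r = l^2*(6*r + 16) + l*(-30*r^2 - 35*r + 120) + 24*r^3 - 143*r^2 - 633*r - 216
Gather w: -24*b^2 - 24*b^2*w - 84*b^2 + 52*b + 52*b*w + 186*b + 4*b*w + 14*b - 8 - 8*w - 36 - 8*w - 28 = -108*b^2 + 252*b + w*(-24*b^2 + 56*b - 16) - 72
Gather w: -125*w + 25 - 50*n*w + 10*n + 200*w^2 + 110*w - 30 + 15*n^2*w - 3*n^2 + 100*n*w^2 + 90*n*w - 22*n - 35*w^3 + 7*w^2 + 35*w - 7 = -3*n^2 - 12*n - 35*w^3 + w^2*(100*n + 207) + w*(15*n^2 + 40*n + 20) - 12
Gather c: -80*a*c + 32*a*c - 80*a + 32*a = -48*a*c - 48*a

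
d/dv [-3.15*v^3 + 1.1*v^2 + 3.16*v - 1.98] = -9.45*v^2 + 2.2*v + 3.16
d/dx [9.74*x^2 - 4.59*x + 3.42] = 19.48*x - 4.59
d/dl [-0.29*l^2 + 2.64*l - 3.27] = 2.64 - 0.58*l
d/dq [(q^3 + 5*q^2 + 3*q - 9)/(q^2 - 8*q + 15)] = (q^4 - 16*q^3 + 2*q^2 + 168*q - 27)/(q^4 - 16*q^3 + 94*q^2 - 240*q + 225)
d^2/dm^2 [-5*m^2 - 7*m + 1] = -10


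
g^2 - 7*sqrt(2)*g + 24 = (g - 4*sqrt(2))*(g - 3*sqrt(2))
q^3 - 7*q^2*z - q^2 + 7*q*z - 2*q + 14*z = (q - 2)*(q + 1)*(q - 7*z)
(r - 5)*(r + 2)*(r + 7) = r^3 + 4*r^2 - 31*r - 70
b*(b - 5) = b^2 - 5*b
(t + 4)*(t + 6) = t^2 + 10*t + 24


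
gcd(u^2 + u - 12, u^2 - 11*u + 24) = u - 3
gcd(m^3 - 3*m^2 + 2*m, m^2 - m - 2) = m - 2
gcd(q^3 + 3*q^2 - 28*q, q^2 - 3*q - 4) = q - 4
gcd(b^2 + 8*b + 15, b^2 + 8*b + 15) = b^2 + 8*b + 15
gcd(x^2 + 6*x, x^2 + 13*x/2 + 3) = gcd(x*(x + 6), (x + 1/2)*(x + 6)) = x + 6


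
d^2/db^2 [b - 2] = 0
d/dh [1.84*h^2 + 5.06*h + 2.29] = 3.68*h + 5.06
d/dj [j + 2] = 1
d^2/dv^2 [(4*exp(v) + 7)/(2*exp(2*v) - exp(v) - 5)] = (16*exp(4*v) + 120*exp(3*v) + 198*exp(2*v) + 267*exp(v) + 65)*exp(v)/(8*exp(6*v) - 12*exp(5*v) - 54*exp(4*v) + 59*exp(3*v) + 135*exp(2*v) - 75*exp(v) - 125)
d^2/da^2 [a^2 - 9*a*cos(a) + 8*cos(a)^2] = 9*a*cos(a) + 32*sin(a)^2 + 18*sin(a) - 14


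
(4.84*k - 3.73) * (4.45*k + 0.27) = 21.538*k^2 - 15.2917*k - 1.0071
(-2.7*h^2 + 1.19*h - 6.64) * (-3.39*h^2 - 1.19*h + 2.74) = 9.153*h^4 - 0.821099999999999*h^3 + 13.6955*h^2 + 11.1622*h - 18.1936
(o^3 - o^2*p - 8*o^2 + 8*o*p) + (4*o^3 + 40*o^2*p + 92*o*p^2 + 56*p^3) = 5*o^3 + 39*o^2*p - 8*o^2 + 92*o*p^2 + 8*o*p + 56*p^3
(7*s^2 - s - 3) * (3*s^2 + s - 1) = 21*s^4 + 4*s^3 - 17*s^2 - 2*s + 3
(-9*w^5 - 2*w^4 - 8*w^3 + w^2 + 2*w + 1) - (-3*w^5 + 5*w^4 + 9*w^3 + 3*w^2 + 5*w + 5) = -6*w^5 - 7*w^4 - 17*w^3 - 2*w^2 - 3*w - 4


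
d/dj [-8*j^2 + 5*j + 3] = 5 - 16*j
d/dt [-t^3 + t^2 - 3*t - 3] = -3*t^2 + 2*t - 3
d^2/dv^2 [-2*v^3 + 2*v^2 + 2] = 4 - 12*v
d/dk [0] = 0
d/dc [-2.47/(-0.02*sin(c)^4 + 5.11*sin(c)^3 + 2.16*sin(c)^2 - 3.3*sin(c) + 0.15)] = (-0.1976*sin(c)^3 + 37.8651*sin(c)^2 + 10.6704*sin(c) - 8.151)*cos(c)/(-0.02*sin(c)^4 + 5.11*sin(c)^3 + 2.16*sin(c)^2 - 3.3*sin(c) + 0.15)^2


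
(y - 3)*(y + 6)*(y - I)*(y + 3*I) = y^4 + 3*y^3 + 2*I*y^3 - 15*y^2 + 6*I*y^2 + 9*y - 36*I*y - 54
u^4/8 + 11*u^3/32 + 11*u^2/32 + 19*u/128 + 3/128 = (u/4 + 1/4)*(u/2 + 1/4)*(u + 1/2)*(u + 3/4)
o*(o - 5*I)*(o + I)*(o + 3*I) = o^4 - I*o^3 + 17*o^2 + 15*I*o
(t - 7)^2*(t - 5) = t^3 - 19*t^2 + 119*t - 245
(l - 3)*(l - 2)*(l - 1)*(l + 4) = l^4 - 2*l^3 - 13*l^2 + 38*l - 24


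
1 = 1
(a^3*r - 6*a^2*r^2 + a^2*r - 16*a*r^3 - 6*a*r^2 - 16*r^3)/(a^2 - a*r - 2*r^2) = r*(-a^3 + 6*a^2*r - a^2 + 16*a*r^2 + 6*a*r + 16*r^2)/(-a^2 + a*r + 2*r^2)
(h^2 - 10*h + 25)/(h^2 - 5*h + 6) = (h^2 - 10*h + 25)/(h^2 - 5*h + 6)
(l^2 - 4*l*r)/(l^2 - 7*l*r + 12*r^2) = l/(l - 3*r)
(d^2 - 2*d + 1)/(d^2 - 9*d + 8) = (d - 1)/(d - 8)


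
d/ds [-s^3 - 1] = -3*s^2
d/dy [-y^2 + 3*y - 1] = 3 - 2*y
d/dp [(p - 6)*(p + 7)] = 2*p + 1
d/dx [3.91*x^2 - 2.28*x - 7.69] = 7.82*x - 2.28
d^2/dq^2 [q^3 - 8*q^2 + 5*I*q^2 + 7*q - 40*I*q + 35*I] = 6*q - 16 + 10*I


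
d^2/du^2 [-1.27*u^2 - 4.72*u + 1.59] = -2.54000000000000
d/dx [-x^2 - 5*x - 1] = -2*x - 5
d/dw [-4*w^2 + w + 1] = 1 - 8*w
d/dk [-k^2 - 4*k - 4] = -2*k - 4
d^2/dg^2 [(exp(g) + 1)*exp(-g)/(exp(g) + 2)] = (exp(3*g) + 2*exp(2*g) + 6*exp(g) + 4)*exp(-g)/(exp(3*g) + 6*exp(2*g) + 12*exp(g) + 8)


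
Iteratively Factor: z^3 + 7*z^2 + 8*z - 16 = (z + 4)*(z^2 + 3*z - 4) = (z - 1)*(z + 4)*(z + 4)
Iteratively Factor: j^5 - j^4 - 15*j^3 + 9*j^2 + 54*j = (j + 3)*(j^4 - 4*j^3 - 3*j^2 + 18*j) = (j - 3)*(j + 3)*(j^3 - j^2 - 6*j) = j*(j - 3)*(j + 3)*(j^2 - j - 6) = j*(j - 3)^2*(j + 3)*(j + 2)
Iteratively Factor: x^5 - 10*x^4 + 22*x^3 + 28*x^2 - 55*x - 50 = (x - 5)*(x^4 - 5*x^3 - 3*x^2 + 13*x + 10) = (x - 5)*(x + 1)*(x^3 - 6*x^2 + 3*x + 10) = (x - 5)^2*(x + 1)*(x^2 - x - 2) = (x - 5)^2*(x + 1)^2*(x - 2)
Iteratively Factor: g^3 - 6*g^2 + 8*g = (g - 4)*(g^2 - 2*g) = (g - 4)*(g - 2)*(g)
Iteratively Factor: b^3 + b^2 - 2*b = (b)*(b^2 + b - 2) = b*(b + 2)*(b - 1)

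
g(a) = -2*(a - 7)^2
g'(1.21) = 23.16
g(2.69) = -37.15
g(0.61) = -81.66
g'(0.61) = 25.56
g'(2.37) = 18.52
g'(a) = 28 - 4*a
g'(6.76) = 0.96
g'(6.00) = 4.00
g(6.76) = -0.12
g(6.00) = -2.00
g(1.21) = -67.05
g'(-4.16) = 44.64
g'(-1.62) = 34.48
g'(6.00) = 4.00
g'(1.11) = 23.56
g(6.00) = -2.00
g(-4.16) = -249.09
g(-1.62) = -148.61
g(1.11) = -69.38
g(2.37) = -42.87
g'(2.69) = 17.24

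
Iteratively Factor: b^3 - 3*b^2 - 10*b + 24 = (b - 2)*(b^2 - b - 12) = (b - 2)*(b + 3)*(b - 4)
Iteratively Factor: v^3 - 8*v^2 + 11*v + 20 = (v - 5)*(v^2 - 3*v - 4) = (v - 5)*(v - 4)*(v + 1)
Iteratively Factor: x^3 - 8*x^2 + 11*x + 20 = (x - 4)*(x^2 - 4*x - 5) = (x - 5)*(x - 4)*(x + 1)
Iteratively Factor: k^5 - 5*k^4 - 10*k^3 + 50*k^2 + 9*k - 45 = (k + 1)*(k^4 - 6*k^3 - 4*k^2 + 54*k - 45) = (k + 1)*(k + 3)*(k^3 - 9*k^2 + 23*k - 15) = (k - 3)*(k + 1)*(k + 3)*(k^2 - 6*k + 5) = (k - 3)*(k - 1)*(k + 1)*(k + 3)*(k - 5)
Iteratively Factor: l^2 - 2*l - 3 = (l + 1)*(l - 3)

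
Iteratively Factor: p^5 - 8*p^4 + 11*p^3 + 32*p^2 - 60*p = (p - 2)*(p^4 - 6*p^3 - p^2 + 30*p) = (p - 2)*(p + 2)*(p^3 - 8*p^2 + 15*p) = (p - 5)*(p - 2)*(p + 2)*(p^2 - 3*p) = p*(p - 5)*(p - 2)*(p + 2)*(p - 3)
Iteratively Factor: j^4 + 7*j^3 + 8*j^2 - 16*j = (j + 4)*(j^3 + 3*j^2 - 4*j) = (j - 1)*(j + 4)*(j^2 + 4*j) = (j - 1)*(j + 4)^2*(j)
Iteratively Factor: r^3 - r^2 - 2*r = (r)*(r^2 - r - 2) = r*(r - 2)*(r + 1)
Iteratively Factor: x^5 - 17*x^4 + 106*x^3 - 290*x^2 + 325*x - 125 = (x - 1)*(x^4 - 16*x^3 + 90*x^2 - 200*x + 125) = (x - 5)*(x - 1)*(x^3 - 11*x^2 + 35*x - 25) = (x - 5)*(x - 1)^2*(x^2 - 10*x + 25) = (x - 5)^2*(x - 1)^2*(x - 5)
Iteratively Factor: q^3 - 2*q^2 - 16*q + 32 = (q + 4)*(q^2 - 6*q + 8) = (q - 4)*(q + 4)*(q - 2)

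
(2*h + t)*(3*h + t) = 6*h^2 + 5*h*t + t^2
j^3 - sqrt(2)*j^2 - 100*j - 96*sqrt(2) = (j - 8*sqrt(2))*(j + sqrt(2))*(j + 6*sqrt(2))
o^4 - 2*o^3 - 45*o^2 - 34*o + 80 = (o - 8)*(o - 1)*(o + 2)*(o + 5)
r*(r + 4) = r^2 + 4*r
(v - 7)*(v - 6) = v^2 - 13*v + 42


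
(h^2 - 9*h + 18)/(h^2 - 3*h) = (h - 6)/h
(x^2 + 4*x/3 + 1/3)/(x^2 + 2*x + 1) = (x + 1/3)/(x + 1)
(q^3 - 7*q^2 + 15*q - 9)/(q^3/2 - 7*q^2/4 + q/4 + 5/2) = 4*(q^3 - 7*q^2 + 15*q - 9)/(2*q^3 - 7*q^2 + q + 10)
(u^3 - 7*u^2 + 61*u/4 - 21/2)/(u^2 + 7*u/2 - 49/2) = (u^2 - 7*u/2 + 3)/(u + 7)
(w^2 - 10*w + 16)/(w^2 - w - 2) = (w - 8)/(w + 1)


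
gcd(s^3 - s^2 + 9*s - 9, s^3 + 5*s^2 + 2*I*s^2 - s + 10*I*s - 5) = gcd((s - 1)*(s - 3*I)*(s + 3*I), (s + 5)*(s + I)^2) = 1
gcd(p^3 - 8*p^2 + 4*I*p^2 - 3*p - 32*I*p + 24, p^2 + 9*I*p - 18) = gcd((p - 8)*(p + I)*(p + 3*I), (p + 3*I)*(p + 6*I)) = p + 3*I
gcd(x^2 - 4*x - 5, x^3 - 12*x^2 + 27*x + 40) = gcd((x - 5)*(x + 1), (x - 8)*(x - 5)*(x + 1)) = x^2 - 4*x - 5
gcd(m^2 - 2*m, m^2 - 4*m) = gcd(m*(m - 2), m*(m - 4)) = m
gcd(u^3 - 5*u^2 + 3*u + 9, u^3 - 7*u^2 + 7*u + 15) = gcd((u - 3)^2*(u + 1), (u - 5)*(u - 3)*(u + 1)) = u^2 - 2*u - 3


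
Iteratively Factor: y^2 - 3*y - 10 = (y - 5)*(y + 2)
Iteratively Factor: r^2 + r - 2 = (r + 2)*(r - 1)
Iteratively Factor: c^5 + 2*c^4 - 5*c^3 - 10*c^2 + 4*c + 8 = (c + 1)*(c^4 + c^3 - 6*c^2 - 4*c + 8) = (c - 1)*(c + 1)*(c^3 + 2*c^2 - 4*c - 8) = (c - 1)*(c + 1)*(c + 2)*(c^2 - 4) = (c - 2)*(c - 1)*(c + 1)*(c + 2)*(c + 2)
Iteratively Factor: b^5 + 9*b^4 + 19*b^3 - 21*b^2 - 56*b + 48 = (b - 1)*(b^4 + 10*b^3 + 29*b^2 + 8*b - 48) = (b - 1)*(b + 4)*(b^3 + 6*b^2 + 5*b - 12) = (b - 1)*(b + 4)^2*(b^2 + 2*b - 3) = (b - 1)*(b + 3)*(b + 4)^2*(b - 1)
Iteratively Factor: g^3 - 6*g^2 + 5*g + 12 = (g + 1)*(g^2 - 7*g + 12) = (g - 3)*(g + 1)*(g - 4)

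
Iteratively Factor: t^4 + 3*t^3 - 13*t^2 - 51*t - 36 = (t + 3)*(t^3 - 13*t - 12) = (t + 1)*(t + 3)*(t^2 - t - 12) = (t - 4)*(t + 1)*(t + 3)*(t + 3)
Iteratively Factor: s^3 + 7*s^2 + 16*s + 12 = (s + 3)*(s^2 + 4*s + 4) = (s + 2)*(s + 3)*(s + 2)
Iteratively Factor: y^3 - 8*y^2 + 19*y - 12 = (y - 4)*(y^2 - 4*y + 3) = (y - 4)*(y - 1)*(y - 3)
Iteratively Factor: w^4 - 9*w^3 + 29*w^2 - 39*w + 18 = (w - 3)*(w^3 - 6*w^2 + 11*w - 6) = (w - 3)^2*(w^2 - 3*w + 2) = (w - 3)^2*(w - 2)*(w - 1)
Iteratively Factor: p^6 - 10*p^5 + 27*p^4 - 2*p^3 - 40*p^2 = (p)*(p^5 - 10*p^4 + 27*p^3 - 2*p^2 - 40*p) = p*(p - 5)*(p^4 - 5*p^3 + 2*p^2 + 8*p) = p^2*(p - 5)*(p^3 - 5*p^2 + 2*p + 8) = p^2*(p - 5)*(p - 4)*(p^2 - p - 2) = p^2*(p - 5)*(p - 4)*(p + 1)*(p - 2)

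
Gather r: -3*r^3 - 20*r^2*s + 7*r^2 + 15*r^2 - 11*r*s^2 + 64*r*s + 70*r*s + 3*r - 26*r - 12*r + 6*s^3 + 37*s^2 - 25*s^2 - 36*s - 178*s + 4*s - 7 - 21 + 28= -3*r^3 + r^2*(22 - 20*s) + r*(-11*s^2 + 134*s - 35) + 6*s^3 + 12*s^2 - 210*s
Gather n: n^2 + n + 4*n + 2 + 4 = n^2 + 5*n + 6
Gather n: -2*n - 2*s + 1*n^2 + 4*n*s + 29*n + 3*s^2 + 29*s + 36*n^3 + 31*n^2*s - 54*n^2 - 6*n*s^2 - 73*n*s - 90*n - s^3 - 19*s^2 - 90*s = 36*n^3 + n^2*(31*s - 53) + n*(-6*s^2 - 69*s - 63) - s^3 - 16*s^2 - 63*s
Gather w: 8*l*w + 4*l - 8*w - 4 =4*l + w*(8*l - 8) - 4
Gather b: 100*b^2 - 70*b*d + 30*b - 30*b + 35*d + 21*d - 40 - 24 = 100*b^2 - 70*b*d + 56*d - 64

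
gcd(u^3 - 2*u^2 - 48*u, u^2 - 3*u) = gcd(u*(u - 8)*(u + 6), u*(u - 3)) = u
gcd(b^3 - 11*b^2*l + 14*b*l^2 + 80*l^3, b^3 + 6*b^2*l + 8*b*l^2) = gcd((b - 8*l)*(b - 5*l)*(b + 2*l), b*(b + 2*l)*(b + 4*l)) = b + 2*l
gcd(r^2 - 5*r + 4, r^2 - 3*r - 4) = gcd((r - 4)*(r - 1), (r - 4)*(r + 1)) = r - 4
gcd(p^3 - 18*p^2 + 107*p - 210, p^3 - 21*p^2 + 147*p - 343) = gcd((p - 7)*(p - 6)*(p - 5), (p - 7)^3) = p - 7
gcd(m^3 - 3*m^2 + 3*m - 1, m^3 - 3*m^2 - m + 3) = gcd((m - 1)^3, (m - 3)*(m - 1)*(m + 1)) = m - 1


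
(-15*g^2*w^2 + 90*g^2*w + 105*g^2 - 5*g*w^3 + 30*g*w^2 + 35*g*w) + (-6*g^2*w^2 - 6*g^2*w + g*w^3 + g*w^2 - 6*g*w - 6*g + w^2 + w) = -21*g^2*w^2 + 84*g^2*w + 105*g^2 - 4*g*w^3 + 31*g*w^2 + 29*g*w - 6*g + w^2 + w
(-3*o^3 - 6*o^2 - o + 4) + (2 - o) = -3*o^3 - 6*o^2 - 2*o + 6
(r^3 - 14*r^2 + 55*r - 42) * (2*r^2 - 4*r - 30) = 2*r^5 - 32*r^4 + 136*r^3 + 116*r^2 - 1482*r + 1260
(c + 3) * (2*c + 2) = 2*c^2 + 8*c + 6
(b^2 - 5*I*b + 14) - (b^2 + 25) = -5*I*b - 11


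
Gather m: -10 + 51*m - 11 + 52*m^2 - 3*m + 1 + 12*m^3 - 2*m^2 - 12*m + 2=12*m^3 + 50*m^2 + 36*m - 18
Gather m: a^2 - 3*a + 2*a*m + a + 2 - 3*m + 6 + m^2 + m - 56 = a^2 - 2*a + m^2 + m*(2*a - 2) - 48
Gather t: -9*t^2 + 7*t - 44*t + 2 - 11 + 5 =-9*t^2 - 37*t - 4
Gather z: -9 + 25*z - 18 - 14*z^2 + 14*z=-14*z^2 + 39*z - 27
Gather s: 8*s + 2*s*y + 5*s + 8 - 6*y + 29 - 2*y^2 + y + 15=s*(2*y + 13) - 2*y^2 - 5*y + 52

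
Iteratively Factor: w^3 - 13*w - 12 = (w + 1)*(w^2 - w - 12) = (w - 4)*(w + 1)*(w + 3)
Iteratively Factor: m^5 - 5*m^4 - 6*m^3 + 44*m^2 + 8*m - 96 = (m + 2)*(m^4 - 7*m^3 + 8*m^2 + 28*m - 48) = (m - 2)*(m + 2)*(m^3 - 5*m^2 - 2*m + 24) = (m - 4)*(m - 2)*(m + 2)*(m^2 - m - 6) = (m - 4)*(m - 2)*(m + 2)^2*(m - 3)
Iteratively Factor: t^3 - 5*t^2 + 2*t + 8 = (t - 2)*(t^2 - 3*t - 4) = (t - 2)*(t + 1)*(t - 4)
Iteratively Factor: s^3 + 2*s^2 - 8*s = (s + 4)*(s^2 - 2*s) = (s - 2)*(s + 4)*(s)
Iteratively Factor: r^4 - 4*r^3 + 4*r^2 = (r - 2)*(r^3 - 2*r^2) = (r - 2)^2*(r^2) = r*(r - 2)^2*(r)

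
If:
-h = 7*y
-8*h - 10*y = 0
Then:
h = 0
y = 0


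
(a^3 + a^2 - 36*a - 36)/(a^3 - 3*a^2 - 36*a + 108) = (a + 1)/(a - 3)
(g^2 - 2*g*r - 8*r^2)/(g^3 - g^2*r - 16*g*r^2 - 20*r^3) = (-g + 4*r)/(-g^2 + 3*g*r + 10*r^2)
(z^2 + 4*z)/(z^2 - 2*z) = (z + 4)/(z - 2)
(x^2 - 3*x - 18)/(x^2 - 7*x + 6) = (x + 3)/(x - 1)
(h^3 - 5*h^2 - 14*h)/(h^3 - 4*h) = (h - 7)/(h - 2)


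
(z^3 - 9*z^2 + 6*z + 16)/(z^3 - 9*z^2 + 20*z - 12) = (z^2 - 7*z - 8)/(z^2 - 7*z + 6)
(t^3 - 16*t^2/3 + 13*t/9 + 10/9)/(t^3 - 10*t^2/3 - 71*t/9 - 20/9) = (3*t - 2)/(3*t + 4)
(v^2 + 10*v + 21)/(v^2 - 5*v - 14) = (v^2 + 10*v + 21)/(v^2 - 5*v - 14)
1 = 1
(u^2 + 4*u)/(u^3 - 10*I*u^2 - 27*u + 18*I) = u*(u + 4)/(u^3 - 10*I*u^2 - 27*u + 18*I)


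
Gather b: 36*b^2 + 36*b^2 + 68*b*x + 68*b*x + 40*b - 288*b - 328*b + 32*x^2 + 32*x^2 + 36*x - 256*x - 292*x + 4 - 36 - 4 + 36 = 72*b^2 + b*(136*x - 576) + 64*x^2 - 512*x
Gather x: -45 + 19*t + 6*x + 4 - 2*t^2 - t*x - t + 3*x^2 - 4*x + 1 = -2*t^2 + 18*t + 3*x^2 + x*(2 - t) - 40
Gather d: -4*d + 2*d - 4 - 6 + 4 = -2*d - 6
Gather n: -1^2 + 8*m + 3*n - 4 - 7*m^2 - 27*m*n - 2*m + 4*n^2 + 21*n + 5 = -7*m^2 + 6*m + 4*n^2 + n*(24 - 27*m)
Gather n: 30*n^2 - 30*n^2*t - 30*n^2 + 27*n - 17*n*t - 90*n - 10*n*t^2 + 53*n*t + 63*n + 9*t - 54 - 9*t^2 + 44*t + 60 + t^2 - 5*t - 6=-30*n^2*t + n*(-10*t^2 + 36*t) - 8*t^2 + 48*t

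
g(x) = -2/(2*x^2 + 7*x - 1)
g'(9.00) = 0.00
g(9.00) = -0.00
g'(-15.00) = 0.00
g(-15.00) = -0.00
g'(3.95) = 0.01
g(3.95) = -0.03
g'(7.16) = 0.00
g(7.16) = -0.01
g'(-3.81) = -8.88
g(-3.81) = -1.47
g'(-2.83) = -0.38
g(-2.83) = 0.42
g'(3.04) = 0.03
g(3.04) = -0.05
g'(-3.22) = -1.50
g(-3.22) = 0.71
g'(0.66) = 0.96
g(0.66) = -0.45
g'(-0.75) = 0.30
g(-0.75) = 0.39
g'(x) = -2*(-4*x - 7)/(2*x^2 + 7*x - 1)^2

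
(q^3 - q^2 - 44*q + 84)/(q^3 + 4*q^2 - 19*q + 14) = (q - 6)/(q - 1)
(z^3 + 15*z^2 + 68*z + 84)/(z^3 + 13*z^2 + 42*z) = (z + 2)/z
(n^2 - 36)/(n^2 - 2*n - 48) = (n - 6)/(n - 8)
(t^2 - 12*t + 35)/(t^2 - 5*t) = (t - 7)/t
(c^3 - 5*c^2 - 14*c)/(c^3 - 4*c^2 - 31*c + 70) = c*(c + 2)/(c^2 + 3*c - 10)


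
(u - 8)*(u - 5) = u^2 - 13*u + 40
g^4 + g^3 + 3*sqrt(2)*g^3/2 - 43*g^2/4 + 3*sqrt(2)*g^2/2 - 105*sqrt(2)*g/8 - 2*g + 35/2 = (g - 5/2)*(g + 7/2)*(g - sqrt(2)/2)*(g + 2*sqrt(2))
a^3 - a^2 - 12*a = a*(a - 4)*(a + 3)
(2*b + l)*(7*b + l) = 14*b^2 + 9*b*l + l^2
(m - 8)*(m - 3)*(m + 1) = m^3 - 10*m^2 + 13*m + 24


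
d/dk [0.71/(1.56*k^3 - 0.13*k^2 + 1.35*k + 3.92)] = (-3.3228*k^2 + 0.1846*k - 0.9585)/(1.56*k^3 - 0.13*k^2 + 1.35*k + 3.92)^2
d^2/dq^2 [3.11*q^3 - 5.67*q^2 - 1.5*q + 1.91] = 18.66*q - 11.34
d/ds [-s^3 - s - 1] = -3*s^2 - 1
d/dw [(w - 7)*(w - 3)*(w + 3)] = 3*w^2 - 14*w - 9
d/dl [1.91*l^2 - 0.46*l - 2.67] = 3.82*l - 0.46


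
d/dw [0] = 0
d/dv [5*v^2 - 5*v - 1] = 10*v - 5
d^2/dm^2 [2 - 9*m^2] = -18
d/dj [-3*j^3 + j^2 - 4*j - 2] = -9*j^2 + 2*j - 4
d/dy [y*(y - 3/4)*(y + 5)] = 3*y^2 + 17*y/2 - 15/4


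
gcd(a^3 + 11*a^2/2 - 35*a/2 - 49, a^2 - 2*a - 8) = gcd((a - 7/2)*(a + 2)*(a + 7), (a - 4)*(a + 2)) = a + 2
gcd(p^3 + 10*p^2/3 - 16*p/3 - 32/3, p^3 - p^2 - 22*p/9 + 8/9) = p^2 - 2*p/3 - 8/3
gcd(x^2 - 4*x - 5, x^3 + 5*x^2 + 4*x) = x + 1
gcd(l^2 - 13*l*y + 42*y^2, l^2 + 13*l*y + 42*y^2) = 1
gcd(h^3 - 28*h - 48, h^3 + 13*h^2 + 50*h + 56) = h^2 + 6*h + 8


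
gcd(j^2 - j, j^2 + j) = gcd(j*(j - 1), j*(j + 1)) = j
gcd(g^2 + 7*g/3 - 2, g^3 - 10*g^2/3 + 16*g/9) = g - 2/3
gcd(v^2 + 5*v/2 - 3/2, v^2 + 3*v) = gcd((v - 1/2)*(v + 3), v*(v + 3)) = v + 3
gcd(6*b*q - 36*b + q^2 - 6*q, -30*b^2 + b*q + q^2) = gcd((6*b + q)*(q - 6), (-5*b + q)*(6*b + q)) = 6*b + q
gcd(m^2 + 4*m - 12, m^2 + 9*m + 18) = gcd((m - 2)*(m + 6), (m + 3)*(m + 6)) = m + 6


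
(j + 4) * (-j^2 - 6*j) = -j^3 - 10*j^2 - 24*j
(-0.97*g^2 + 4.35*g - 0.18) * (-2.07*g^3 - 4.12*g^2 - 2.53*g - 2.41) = 2.0079*g^5 - 5.0081*g^4 - 15.0953*g^3 - 7.9262*g^2 - 10.0281*g + 0.4338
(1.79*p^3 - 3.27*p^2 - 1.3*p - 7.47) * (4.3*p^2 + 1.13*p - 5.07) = 7.697*p^5 - 12.0383*p^4 - 18.3604*p^3 - 17.0111*p^2 - 1.8501*p + 37.8729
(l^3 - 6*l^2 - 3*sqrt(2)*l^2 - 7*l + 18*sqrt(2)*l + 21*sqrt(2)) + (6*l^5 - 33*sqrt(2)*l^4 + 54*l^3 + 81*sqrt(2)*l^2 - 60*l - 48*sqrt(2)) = 6*l^5 - 33*sqrt(2)*l^4 + 55*l^3 - 6*l^2 + 78*sqrt(2)*l^2 - 67*l + 18*sqrt(2)*l - 27*sqrt(2)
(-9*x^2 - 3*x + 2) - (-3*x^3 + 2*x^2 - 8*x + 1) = 3*x^3 - 11*x^2 + 5*x + 1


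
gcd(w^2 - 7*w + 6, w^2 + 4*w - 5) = w - 1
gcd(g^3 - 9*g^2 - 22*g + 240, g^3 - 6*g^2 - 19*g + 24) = g - 8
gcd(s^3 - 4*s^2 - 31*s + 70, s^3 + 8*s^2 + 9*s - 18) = 1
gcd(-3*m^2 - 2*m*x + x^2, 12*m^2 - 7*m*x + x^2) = -3*m + x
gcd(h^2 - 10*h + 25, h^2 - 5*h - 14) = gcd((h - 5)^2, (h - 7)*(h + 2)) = 1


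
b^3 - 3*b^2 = b^2*(b - 3)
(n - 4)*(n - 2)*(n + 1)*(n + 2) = n^4 - 3*n^3 - 8*n^2 + 12*n + 16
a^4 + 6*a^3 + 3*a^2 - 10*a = a*(a - 1)*(a + 2)*(a + 5)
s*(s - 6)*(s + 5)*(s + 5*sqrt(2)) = s^4 - s^3 + 5*sqrt(2)*s^3 - 30*s^2 - 5*sqrt(2)*s^2 - 150*sqrt(2)*s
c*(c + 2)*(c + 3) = c^3 + 5*c^2 + 6*c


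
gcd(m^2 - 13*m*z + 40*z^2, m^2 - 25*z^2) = -m + 5*z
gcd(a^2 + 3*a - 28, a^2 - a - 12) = a - 4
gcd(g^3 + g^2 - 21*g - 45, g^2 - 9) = g + 3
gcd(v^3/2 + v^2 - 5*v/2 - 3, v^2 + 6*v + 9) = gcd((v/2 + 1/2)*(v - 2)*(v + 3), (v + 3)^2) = v + 3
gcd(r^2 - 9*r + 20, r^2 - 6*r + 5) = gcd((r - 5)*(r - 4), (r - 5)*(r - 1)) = r - 5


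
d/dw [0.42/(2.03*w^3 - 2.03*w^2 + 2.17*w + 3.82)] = (-2.5578*w^2 + 1.7052*w - 0.9114)/(2.03*w^3 - 2.03*w^2 + 2.17*w + 3.82)^2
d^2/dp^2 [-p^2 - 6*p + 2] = -2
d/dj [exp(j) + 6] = exp(j)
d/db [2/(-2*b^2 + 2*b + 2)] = (2*b - 1)/(-b^2 + b + 1)^2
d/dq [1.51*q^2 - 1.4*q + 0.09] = 3.02*q - 1.4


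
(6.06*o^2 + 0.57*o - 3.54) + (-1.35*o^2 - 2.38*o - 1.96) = 4.71*o^2 - 1.81*o - 5.5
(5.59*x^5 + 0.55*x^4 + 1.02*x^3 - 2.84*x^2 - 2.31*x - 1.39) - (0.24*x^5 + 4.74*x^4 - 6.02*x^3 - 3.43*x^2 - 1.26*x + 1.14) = 5.35*x^5 - 4.19*x^4 + 7.04*x^3 + 0.59*x^2 - 1.05*x - 2.53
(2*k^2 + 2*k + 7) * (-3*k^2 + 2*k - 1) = -6*k^4 - 2*k^3 - 19*k^2 + 12*k - 7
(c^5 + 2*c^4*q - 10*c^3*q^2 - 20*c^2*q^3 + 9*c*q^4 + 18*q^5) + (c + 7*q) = c^5 + 2*c^4*q - 10*c^3*q^2 - 20*c^2*q^3 + 9*c*q^4 + c + 18*q^5 + 7*q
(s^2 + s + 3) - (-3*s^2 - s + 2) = 4*s^2 + 2*s + 1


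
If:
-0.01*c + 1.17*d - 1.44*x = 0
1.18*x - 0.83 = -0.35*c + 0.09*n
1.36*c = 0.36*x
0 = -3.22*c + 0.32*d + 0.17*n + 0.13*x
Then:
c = 0.20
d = 0.93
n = 1.46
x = 0.76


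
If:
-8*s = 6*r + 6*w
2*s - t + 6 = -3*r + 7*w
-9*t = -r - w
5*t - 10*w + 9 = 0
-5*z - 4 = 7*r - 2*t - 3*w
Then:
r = 5/2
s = -27/10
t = 2/5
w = 11/10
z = -87/25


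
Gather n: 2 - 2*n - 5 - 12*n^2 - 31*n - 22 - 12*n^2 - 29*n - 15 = -24*n^2 - 62*n - 40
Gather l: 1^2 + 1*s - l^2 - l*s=-l^2 - l*s + s + 1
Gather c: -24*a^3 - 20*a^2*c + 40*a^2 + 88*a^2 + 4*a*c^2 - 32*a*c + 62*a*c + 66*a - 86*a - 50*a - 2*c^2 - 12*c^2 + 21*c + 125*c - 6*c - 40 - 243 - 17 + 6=-24*a^3 + 128*a^2 - 70*a + c^2*(4*a - 14) + c*(-20*a^2 + 30*a + 140) - 294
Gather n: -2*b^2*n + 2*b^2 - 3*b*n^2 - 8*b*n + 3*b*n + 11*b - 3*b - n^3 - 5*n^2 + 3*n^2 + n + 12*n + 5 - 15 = 2*b^2 + 8*b - n^3 + n^2*(-3*b - 2) + n*(-2*b^2 - 5*b + 13) - 10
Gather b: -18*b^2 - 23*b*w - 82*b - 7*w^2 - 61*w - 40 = -18*b^2 + b*(-23*w - 82) - 7*w^2 - 61*w - 40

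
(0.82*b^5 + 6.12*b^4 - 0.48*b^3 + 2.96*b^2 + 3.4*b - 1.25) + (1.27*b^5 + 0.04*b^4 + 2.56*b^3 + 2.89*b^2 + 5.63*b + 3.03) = 2.09*b^5 + 6.16*b^4 + 2.08*b^3 + 5.85*b^2 + 9.03*b + 1.78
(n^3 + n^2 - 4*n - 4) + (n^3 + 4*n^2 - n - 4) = 2*n^3 + 5*n^2 - 5*n - 8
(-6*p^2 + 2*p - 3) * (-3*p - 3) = 18*p^3 + 12*p^2 + 3*p + 9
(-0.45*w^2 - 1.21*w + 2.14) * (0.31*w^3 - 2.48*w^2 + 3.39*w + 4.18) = -0.1395*w^5 + 0.7409*w^4 + 2.1387*w^3 - 11.2901*w^2 + 2.1968*w + 8.9452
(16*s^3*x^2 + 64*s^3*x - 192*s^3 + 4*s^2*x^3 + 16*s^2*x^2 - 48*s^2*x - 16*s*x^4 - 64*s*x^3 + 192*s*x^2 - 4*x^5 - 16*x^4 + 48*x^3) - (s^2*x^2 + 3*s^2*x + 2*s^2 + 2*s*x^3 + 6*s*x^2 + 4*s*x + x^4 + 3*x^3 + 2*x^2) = 16*s^3*x^2 + 64*s^3*x - 192*s^3 + 4*s^2*x^3 + 15*s^2*x^2 - 51*s^2*x - 2*s^2 - 16*s*x^4 - 66*s*x^3 + 186*s*x^2 - 4*s*x - 4*x^5 - 17*x^4 + 45*x^3 - 2*x^2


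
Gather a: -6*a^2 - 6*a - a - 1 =-6*a^2 - 7*a - 1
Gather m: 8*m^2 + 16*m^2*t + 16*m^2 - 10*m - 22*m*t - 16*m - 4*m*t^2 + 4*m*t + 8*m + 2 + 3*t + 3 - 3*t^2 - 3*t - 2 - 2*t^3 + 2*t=m^2*(16*t + 24) + m*(-4*t^2 - 18*t - 18) - 2*t^3 - 3*t^2 + 2*t + 3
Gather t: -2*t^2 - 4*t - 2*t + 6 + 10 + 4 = -2*t^2 - 6*t + 20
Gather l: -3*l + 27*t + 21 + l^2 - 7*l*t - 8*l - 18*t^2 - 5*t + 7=l^2 + l*(-7*t - 11) - 18*t^2 + 22*t + 28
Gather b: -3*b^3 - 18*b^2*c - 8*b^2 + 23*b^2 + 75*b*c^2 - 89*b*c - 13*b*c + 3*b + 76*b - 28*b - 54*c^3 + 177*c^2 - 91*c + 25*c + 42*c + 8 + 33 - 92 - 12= -3*b^3 + b^2*(15 - 18*c) + b*(75*c^2 - 102*c + 51) - 54*c^3 + 177*c^2 - 24*c - 63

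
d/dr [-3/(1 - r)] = -3/(r - 1)^2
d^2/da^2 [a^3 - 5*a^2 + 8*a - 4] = 6*a - 10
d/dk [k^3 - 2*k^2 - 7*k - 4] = 3*k^2 - 4*k - 7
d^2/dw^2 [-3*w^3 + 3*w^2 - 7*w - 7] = 6 - 18*w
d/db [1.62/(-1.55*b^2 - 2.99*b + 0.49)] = (5.022*b + 4.8438)/(1.55*b^2 + 2.99*b - 0.49)^2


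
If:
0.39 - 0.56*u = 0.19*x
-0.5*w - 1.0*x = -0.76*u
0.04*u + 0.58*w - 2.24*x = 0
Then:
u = 0.64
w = 0.62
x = 0.17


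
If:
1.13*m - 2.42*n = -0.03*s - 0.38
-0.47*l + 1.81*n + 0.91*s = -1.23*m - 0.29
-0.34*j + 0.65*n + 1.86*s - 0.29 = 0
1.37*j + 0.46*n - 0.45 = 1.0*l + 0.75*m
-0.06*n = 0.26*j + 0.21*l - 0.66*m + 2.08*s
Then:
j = -0.81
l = -1.19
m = -0.57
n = -0.11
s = 0.04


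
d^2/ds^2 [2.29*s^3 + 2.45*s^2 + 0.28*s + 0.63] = 13.74*s + 4.9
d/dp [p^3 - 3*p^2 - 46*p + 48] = 3*p^2 - 6*p - 46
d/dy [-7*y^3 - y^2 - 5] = y*(-21*y - 2)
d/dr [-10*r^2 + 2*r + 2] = 2 - 20*r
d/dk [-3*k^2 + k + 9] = 1 - 6*k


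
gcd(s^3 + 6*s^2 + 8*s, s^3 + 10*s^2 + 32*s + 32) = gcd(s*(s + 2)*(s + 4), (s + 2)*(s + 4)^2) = s^2 + 6*s + 8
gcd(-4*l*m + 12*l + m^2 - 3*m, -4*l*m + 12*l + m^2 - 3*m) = 4*l*m - 12*l - m^2 + 3*m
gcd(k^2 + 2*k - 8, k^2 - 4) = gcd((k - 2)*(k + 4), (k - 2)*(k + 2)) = k - 2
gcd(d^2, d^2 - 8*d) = d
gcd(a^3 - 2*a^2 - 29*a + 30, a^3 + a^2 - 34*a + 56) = 1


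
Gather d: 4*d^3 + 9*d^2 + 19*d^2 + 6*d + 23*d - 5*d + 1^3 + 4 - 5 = 4*d^3 + 28*d^2 + 24*d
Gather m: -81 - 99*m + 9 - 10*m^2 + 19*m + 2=-10*m^2 - 80*m - 70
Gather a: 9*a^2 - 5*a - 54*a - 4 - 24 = 9*a^2 - 59*a - 28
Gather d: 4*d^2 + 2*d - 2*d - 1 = 4*d^2 - 1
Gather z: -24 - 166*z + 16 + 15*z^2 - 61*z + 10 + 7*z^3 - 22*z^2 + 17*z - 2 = 7*z^3 - 7*z^2 - 210*z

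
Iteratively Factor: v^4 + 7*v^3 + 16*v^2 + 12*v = (v + 3)*(v^3 + 4*v^2 + 4*v) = v*(v + 3)*(v^2 + 4*v + 4) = v*(v + 2)*(v + 3)*(v + 2)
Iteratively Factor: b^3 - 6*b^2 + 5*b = (b - 5)*(b^2 - b) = b*(b - 5)*(b - 1)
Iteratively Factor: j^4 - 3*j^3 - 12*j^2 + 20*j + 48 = (j + 2)*(j^3 - 5*j^2 - 2*j + 24) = (j - 4)*(j + 2)*(j^2 - j - 6) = (j - 4)*(j - 3)*(j + 2)*(j + 2)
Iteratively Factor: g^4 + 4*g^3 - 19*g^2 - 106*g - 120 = (g - 5)*(g^3 + 9*g^2 + 26*g + 24) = (g - 5)*(g + 3)*(g^2 + 6*g + 8) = (g - 5)*(g + 2)*(g + 3)*(g + 4)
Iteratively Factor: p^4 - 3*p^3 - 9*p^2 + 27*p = (p)*(p^3 - 3*p^2 - 9*p + 27) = p*(p - 3)*(p^2 - 9) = p*(p - 3)*(p + 3)*(p - 3)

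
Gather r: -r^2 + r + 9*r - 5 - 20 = -r^2 + 10*r - 25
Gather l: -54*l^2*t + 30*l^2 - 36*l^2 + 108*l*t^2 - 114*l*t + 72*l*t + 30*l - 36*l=l^2*(-54*t - 6) + l*(108*t^2 - 42*t - 6)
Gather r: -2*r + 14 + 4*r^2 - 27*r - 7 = 4*r^2 - 29*r + 7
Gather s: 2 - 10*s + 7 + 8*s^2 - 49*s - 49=8*s^2 - 59*s - 40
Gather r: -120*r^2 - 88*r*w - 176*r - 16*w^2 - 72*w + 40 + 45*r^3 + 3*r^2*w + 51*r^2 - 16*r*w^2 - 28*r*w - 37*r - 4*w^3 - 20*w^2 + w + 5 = 45*r^3 + r^2*(3*w - 69) + r*(-16*w^2 - 116*w - 213) - 4*w^3 - 36*w^2 - 71*w + 45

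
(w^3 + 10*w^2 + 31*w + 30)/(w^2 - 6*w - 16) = (w^2 + 8*w + 15)/(w - 8)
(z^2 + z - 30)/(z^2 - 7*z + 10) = (z + 6)/(z - 2)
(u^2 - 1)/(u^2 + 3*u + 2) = (u - 1)/(u + 2)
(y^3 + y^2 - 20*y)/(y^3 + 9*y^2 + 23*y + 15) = y*(y - 4)/(y^2 + 4*y + 3)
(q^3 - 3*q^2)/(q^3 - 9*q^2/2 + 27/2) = 2*q^2/(2*q^2 - 3*q - 9)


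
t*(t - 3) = t^2 - 3*t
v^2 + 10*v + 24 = (v + 4)*(v + 6)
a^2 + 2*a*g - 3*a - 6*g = (a - 3)*(a + 2*g)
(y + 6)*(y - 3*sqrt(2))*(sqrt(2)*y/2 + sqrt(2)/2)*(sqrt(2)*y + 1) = y^4 - 5*sqrt(2)*y^3/2 + 7*y^3 - 35*sqrt(2)*y^2/2 + 3*y^2 - 15*sqrt(2)*y - 21*y - 18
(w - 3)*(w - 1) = w^2 - 4*w + 3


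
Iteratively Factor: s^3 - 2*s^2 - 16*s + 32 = (s + 4)*(s^2 - 6*s + 8) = (s - 2)*(s + 4)*(s - 4)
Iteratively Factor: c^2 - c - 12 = (c - 4)*(c + 3)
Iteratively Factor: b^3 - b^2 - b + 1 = (b + 1)*(b^2 - 2*b + 1) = (b - 1)*(b + 1)*(b - 1)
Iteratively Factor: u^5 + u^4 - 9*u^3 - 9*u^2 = (u)*(u^4 + u^3 - 9*u^2 - 9*u) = u*(u - 3)*(u^3 + 4*u^2 + 3*u) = u*(u - 3)*(u + 3)*(u^2 + u) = u*(u - 3)*(u + 1)*(u + 3)*(u)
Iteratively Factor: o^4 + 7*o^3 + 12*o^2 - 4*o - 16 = (o + 2)*(o^3 + 5*o^2 + 2*o - 8) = (o + 2)^2*(o^2 + 3*o - 4) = (o + 2)^2*(o + 4)*(o - 1)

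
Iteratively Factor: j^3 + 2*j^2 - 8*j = (j + 4)*(j^2 - 2*j) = (j - 2)*(j + 4)*(j)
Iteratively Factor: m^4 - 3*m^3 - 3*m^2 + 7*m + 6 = (m - 3)*(m^3 - 3*m - 2) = (m - 3)*(m - 2)*(m^2 + 2*m + 1) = (m - 3)*(m - 2)*(m + 1)*(m + 1)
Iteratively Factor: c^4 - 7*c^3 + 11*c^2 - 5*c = (c)*(c^3 - 7*c^2 + 11*c - 5) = c*(c - 5)*(c^2 - 2*c + 1) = c*(c - 5)*(c - 1)*(c - 1)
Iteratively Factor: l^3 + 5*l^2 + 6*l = (l)*(l^2 + 5*l + 6) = l*(l + 2)*(l + 3)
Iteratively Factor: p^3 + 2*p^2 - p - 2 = (p + 2)*(p^2 - 1) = (p - 1)*(p + 2)*(p + 1)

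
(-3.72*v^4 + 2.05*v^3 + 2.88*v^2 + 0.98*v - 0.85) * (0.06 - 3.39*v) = 12.6108*v^5 - 7.1727*v^4 - 9.6402*v^3 - 3.1494*v^2 + 2.9403*v - 0.051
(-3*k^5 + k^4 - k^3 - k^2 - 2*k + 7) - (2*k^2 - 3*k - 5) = -3*k^5 + k^4 - k^3 - 3*k^2 + k + 12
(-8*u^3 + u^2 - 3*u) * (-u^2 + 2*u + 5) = 8*u^5 - 17*u^4 - 35*u^3 - u^2 - 15*u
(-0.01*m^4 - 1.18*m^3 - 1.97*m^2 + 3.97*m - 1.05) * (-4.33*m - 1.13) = 0.0433*m^5 + 5.1207*m^4 + 9.8635*m^3 - 14.964*m^2 + 0.0604000000000005*m + 1.1865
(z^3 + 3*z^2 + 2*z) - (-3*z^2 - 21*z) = z^3 + 6*z^2 + 23*z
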